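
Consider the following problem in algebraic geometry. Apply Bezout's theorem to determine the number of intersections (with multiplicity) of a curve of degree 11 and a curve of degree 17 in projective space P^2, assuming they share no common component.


Bezout's theorem states the intersection count equals the product of degrees.
Intersection count = 11 * 17 = 187

187


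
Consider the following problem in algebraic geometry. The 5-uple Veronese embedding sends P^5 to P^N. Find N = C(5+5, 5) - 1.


The Veronese embedding v_d: P^n -> P^N maps each point to all
degree-d monomials in n+1 homogeneous coordinates.
N = C(n+d, d) - 1
N = C(5+5, 5) - 1
N = C(10, 5) - 1
C(10, 5) = 252
N = 252 - 1 = 251

251


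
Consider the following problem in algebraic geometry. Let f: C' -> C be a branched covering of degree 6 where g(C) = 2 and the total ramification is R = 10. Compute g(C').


Riemann-Hurwitz formula: 2g' - 2 = d(2g - 2) + R
Given: d = 6, g = 2, R = 10
2g' - 2 = 6*(2*2 - 2) + 10
2g' - 2 = 6*2 + 10
2g' - 2 = 12 + 10 = 22
2g' = 24
g' = 12

12


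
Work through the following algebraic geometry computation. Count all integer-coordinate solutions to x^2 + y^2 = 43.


Systematically check integer values of x where x^2 <= 43.
For each valid x, check if 43 - x^2 is a perfect square.
Total integer solutions found: 0

0


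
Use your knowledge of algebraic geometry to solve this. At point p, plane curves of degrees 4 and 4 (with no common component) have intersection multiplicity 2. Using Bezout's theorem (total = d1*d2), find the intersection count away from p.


By Bezout's theorem, the total intersection number is d1 * d2.
Total = 4 * 4 = 16
Intersection multiplicity at p = 2
Remaining intersections = 16 - 2 = 14

14


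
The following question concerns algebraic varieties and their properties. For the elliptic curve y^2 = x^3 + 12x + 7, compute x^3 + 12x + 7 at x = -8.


Compute x^3 + 12x + 7 at x = -8:
x^3 = (-8)^3 = -512
12*x = 12*(-8) = -96
Sum: -512 - 96 + 7 = -601

-601


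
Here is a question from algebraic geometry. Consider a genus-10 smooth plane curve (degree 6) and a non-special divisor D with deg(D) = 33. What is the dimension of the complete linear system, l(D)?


First, compute the genus of a smooth plane curve of degree 6:
g = (d-1)(d-2)/2 = (6-1)(6-2)/2 = 10
For a non-special divisor D (i.e., h^1(D) = 0), Riemann-Roch gives:
l(D) = deg(D) - g + 1
Since deg(D) = 33 >= 2g - 1 = 19, D is non-special.
l(D) = 33 - 10 + 1 = 24

24


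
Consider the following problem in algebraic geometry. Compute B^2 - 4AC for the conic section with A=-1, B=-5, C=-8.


The discriminant of a conic Ax^2 + Bxy + Cy^2 + ... = 0 is B^2 - 4AC.
B^2 = (-5)^2 = 25
4AC = 4*(-1)*(-8) = 32
Discriminant = 25 - 32 = -7

-7


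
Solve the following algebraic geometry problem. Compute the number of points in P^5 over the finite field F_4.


P^5(F_4) has (q^(n+1) - 1)/(q - 1) points.
= 4^5 + 4^4 + 4^3 + 4^2 + 4^1 + 4^0
= 1024 + 256 + 64 + 16 + 4 + 1
= 1365

1365


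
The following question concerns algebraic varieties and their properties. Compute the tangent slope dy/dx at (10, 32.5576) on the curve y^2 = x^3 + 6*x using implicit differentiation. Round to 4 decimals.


Using implicit differentiation of y^2 = x^3 + 6*x:
2y * dy/dx = 3x^2 + 6
dy/dx = (3x^2 + 6)/(2y)
Numerator: 3*10^2 + 6 = 306
Denominator: 2*32.5576 = 65.1152
dy/dx = 306/65.1152 = 4.6994

4.6994


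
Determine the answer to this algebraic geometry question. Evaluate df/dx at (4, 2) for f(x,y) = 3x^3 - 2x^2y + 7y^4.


df/dx = 3*3*x^2 + 2*(-2)*x^1*y
At (4,2): 3*3*4^2 + 2*(-2)*4^1*2
= 144 - 32
= 112

112


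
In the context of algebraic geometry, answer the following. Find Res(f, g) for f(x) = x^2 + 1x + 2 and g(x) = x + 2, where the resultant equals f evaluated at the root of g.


For Res(f, x - c), we evaluate f at x = c.
f(-2) = (-2)^2 + 1*(-2) + 2
= 4 - 2 + 2
= 2 + 2 = 4
Res(f, g) = 4

4


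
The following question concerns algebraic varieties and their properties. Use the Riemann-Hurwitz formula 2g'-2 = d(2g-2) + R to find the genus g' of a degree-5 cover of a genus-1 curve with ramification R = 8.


Riemann-Hurwitz formula: 2g' - 2 = d(2g - 2) + R
Given: d = 5, g = 1, R = 8
2g' - 2 = 5*(2*1 - 2) + 8
2g' - 2 = 5*0 + 8
2g' - 2 = 0 + 8 = 8
2g' = 10
g' = 5

5


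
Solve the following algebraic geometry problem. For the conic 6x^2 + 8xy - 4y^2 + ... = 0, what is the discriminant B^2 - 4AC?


The discriminant of a conic Ax^2 + Bxy + Cy^2 + ... = 0 is B^2 - 4AC.
B^2 = 8^2 = 64
4AC = 4*6*(-4) = -96
Discriminant = 64 + 96 = 160

160


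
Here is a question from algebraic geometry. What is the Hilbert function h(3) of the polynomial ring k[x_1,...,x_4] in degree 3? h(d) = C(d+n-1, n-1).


The Hilbert function for the polynomial ring in 4 variables is:
h(d) = C(d+n-1, n-1)
h(3) = C(3+4-1, 4-1) = C(6, 3)
= 6! / (3! * 3!)
= 20

20


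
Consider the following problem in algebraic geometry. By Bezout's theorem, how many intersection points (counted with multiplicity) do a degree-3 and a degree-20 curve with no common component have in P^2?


Bezout's theorem states the intersection count equals the product of degrees.
Intersection count = 3 * 20 = 60

60


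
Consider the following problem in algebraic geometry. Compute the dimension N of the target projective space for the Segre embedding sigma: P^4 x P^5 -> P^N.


The Segre embedding maps P^m x P^n into P^N via
all products of coordinates from each factor.
N = (m+1)(n+1) - 1
N = (4+1)(5+1) - 1
N = 5*6 - 1
N = 30 - 1 = 29

29


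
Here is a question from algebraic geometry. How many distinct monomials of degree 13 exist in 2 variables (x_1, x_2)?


The number of degree-13 monomials in 2 variables is C(d+n-1, n-1).
= C(13+2-1, 2-1) = C(14, 1)
= 14

14


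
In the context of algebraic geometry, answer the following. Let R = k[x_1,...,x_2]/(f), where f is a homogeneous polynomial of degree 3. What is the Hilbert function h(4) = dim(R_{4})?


For R = k[x_1,...,x_n]/(f) with f homogeneous of degree e:
The Hilbert series is (1 - t^e)/(1 - t)^n.
So h(d) = C(d+n-1, n-1) - C(d-e+n-1, n-1) for d >= e.
With n=2, e=3, d=4:
C(4+2-1, 2-1) = C(5, 1) = 5
C(4-3+2-1, 2-1) = C(2, 1) = 2
h(4) = 5 - 2 = 3

3


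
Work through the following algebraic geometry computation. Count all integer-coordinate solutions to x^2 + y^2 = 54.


Systematically check integer values of x where x^2 <= 54.
For each valid x, check if 54 - x^2 is a perfect square.
Total integer solutions found: 0

0


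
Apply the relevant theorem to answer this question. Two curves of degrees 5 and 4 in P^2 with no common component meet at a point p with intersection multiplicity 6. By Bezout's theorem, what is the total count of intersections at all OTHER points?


By Bezout's theorem, the total intersection number is d1 * d2.
Total = 5 * 4 = 20
Intersection multiplicity at p = 6
Remaining intersections = 20 - 6 = 14

14


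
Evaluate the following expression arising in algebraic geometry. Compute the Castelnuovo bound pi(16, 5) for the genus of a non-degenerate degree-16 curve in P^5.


Castelnuovo's bound: write d - 1 = m(r-1) + epsilon with 0 <= epsilon < r-1.
d - 1 = 16 - 1 = 15
r - 1 = 5 - 1 = 4
15 = 3*4 + 3, so m = 3, epsilon = 3
pi(d, r) = m(m-1)(r-1)/2 + m*epsilon
= 3*2*4/2 + 3*3
= 24/2 + 9
= 12 + 9 = 21

21


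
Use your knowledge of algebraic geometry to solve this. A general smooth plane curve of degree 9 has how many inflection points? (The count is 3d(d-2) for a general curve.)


For a general smooth plane curve C of degree d, the inflection points are
the intersection of C with its Hessian curve, which has degree 3(d-2).
By Bezout, the total intersection number is d * 3(d-2) = 9 * 21 = 189.
For a general curve every flex is ordinary, so each contributes
multiplicity 1 to C·Hess(C), and the number of distinct inflection
points is 3d(d-2).
Inflection points = 3*9*(9-2) = 3*9*7 = 189

189


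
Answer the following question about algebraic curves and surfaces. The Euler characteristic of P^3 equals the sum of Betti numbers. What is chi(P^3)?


The complex projective space P^3 has one cell in each even real dimension 0, 2, ..., 6.
The cohomology groups are H^{2k}(P^3) = Z for k = 0,...,3, and 0 otherwise.
Euler characteristic = sum of Betti numbers = 1 per even-dimensional cohomology group.
chi(P^3) = 3 + 1 = 4

4


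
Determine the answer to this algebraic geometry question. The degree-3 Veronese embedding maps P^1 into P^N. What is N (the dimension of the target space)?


The Veronese embedding v_d: P^n -> P^N maps each point to all
degree-d monomials in n+1 homogeneous coordinates.
N = C(n+d, d) - 1
N = C(1+3, 3) - 1
N = C(4, 3) - 1
C(4, 3) = 4
N = 4 - 1 = 3

3


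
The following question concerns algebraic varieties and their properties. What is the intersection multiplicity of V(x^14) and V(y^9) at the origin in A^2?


The intersection multiplicity of V(x^a) and V(y^b) at the origin is:
I(O; V(x^14), V(y^9)) = dim_k(k[x,y]/(x^14, y^9))
A basis for k[x,y]/(x^14, y^9) is the set of monomials x^i * y^j
where 0 <= i < 14 and 0 <= j < 9.
The number of such monomials is 14 * 9 = 126

126


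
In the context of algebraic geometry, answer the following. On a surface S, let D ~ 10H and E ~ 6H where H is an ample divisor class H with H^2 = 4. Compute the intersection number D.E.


Using bilinearity of the intersection pairing on a surface S:
(aH).(bH) = ab * (H.H)
We have H^2 = 4.
D.E = (10H).(6H) = 10*6*4
= 60*4
= 240

240


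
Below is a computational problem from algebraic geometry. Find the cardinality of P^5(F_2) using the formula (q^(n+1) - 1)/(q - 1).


P^5(F_2) has (q^(n+1) - 1)/(q - 1) points.
= 2^5 + 2^4 + 2^3 + 2^2 + 2^1 + 2^0
= 32 + 16 + 8 + 4 + 2 + 1
= 63

63


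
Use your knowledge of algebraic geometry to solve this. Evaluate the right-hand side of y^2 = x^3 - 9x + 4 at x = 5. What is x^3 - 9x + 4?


Compute x^3 - 9x + 4 at x = 5:
x^3 = 5^3 = 125
(-9)*x = (-9)*5 = -45
Sum: 125 - 45 + 4 = 84

84


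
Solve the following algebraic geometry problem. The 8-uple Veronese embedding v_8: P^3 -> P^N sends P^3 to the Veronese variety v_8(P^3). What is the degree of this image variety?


The Veronese variety v_8(P^3) has degree d^r.
d^r = 8^3 = 512

512


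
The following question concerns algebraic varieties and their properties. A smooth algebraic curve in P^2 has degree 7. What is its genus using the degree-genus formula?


Using the genus formula for smooth plane curves:
g = (d-1)(d-2)/2
g = (7-1)(7-2)/2
g = 6*5/2
g = 30/2 = 15

15


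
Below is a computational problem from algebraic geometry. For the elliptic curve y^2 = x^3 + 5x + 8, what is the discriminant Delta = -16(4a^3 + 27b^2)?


Compute each component:
4a^3 = 4*5^3 = 4*125 = 500
27b^2 = 27*8^2 = 27*64 = 1728
4a^3 + 27b^2 = 500 + 1728 = 2228
Delta = -16*2228 = -35648

-35648


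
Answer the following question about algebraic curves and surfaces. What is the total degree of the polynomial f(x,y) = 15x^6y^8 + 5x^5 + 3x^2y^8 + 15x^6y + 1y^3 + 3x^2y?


Examine each term for its total degree (sum of exponents).
  Term '15x^6y^8' has total degree 6+8 = 14.
  Term '5x^5' has total degree 5+0 = 5.
  Term '3x^2y^8' has total degree 2+8 = 10.
  Term '15x^6y' has total degree 6+1 = 7.
  Term '1y^3' has total degree 0+3 = 3.
  Term '3x^2y' has total degree 2+1 = 3.
The maximum total degree among all terms is 14.

14


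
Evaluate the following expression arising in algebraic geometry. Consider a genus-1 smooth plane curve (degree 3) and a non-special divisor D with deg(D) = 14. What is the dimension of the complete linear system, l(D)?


First, compute the genus of a smooth plane curve of degree 3:
g = (d-1)(d-2)/2 = (3-1)(3-2)/2 = 1
For a non-special divisor D (i.e., h^1(D) = 0), Riemann-Roch gives:
l(D) = deg(D) - g + 1
Since deg(D) = 14 >= 2g - 1 = 1, D is non-special.
l(D) = 14 - 1 + 1 = 14

14


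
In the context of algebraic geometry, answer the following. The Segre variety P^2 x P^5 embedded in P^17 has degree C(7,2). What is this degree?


The degree of the Segre variety P^2 x P^5 is C(m+n, m).
= C(7, 2)
= 21

21


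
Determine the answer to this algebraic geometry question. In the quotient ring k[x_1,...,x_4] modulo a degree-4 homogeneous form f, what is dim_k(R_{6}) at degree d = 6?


For R = k[x_1,...,x_n]/(f) with f homogeneous of degree e:
The Hilbert series is (1 - t^e)/(1 - t)^n.
So h(d) = C(d+n-1, n-1) - C(d-e+n-1, n-1) for d >= e.
With n=4, e=4, d=6:
C(6+4-1, 4-1) = C(9, 3) = 84
C(6-4+4-1, 4-1) = C(5, 3) = 10
h(6) = 84 - 10 = 74

74


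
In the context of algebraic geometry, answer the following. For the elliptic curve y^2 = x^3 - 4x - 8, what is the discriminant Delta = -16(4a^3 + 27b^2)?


Compute each component:
4a^3 = 4*(-4)^3 = 4*(-64) = -256
27b^2 = 27*(-8)^2 = 27*64 = 1728
4a^3 + 27b^2 = -256 + 1728 = 1472
Delta = -16*1472 = -23552

-23552


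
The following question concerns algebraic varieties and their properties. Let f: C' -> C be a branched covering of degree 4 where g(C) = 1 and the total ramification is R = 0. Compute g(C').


Riemann-Hurwitz formula: 2g' - 2 = d(2g - 2) + R
Given: d = 4, g = 1, R = 0
2g' - 2 = 4*(2*1 - 2) + 0
2g' - 2 = 4*0 + 0
2g' - 2 = 0 + 0 = 0
2g' = 2
g' = 1

1


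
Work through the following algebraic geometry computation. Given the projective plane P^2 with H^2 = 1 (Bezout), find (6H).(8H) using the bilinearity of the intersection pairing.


Using bilinearity of the intersection pairing on the projective plane P^2:
(aH).(bH) = ab * (H.H)
We have H^2 = 1 (Bezout).
D.E = (6H).(8H) = 6*8*1
= 48*1
= 48

48


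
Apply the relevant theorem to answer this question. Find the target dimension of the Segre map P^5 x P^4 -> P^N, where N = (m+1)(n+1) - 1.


The Segre embedding maps P^m x P^n into P^N via
all products of coordinates from each factor.
N = (m+1)(n+1) - 1
N = (5+1)(4+1) - 1
N = 6*5 - 1
N = 30 - 1 = 29

29


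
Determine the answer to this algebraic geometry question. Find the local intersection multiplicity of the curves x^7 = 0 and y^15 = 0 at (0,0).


The intersection multiplicity of V(x^a) and V(y^b) at the origin is:
I(O; V(x^7), V(y^15)) = dim_k(k[x,y]/(x^7, y^15))
A basis for k[x,y]/(x^7, y^15) is the set of monomials x^i * y^j
where 0 <= i < 7 and 0 <= j < 15.
The number of such monomials is 7 * 15 = 105

105


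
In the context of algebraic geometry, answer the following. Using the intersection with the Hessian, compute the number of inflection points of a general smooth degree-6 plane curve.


For a general smooth plane curve C of degree d, the inflection points are
the intersection of C with its Hessian curve, which has degree 3(d-2).
By Bezout, the total intersection number is d * 3(d-2) = 6 * 12 = 72.
For a general curve every flex is ordinary, so each contributes
multiplicity 1 to C·Hess(C), and the number of distinct inflection
points is 3d(d-2).
Inflection points = 3*6*(6-2) = 3*6*4 = 72

72


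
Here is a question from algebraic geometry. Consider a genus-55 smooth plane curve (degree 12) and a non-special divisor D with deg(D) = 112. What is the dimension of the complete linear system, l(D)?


First, compute the genus of a smooth plane curve of degree 12:
g = (d-1)(d-2)/2 = (12-1)(12-2)/2 = 55
For a non-special divisor D (i.e., h^1(D) = 0), Riemann-Roch gives:
l(D) = deg(D) - g + 1
Since deg(D) = 112 >= 2g - 1 = 109, D is non-special.
l(D) = 112 - 55 + 1 = 58

58


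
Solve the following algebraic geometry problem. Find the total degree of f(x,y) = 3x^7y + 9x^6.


Examine each term for its total degree (sum of exponents).
  Term '3x^7y' has total degree 7+1 = 8.
  Term '9x^6' has total degree 6+0 = 6.
The maximum total degree among all terms is 8.

8


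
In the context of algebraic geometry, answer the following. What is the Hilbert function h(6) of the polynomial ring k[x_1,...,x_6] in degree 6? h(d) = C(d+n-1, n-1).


The Hilbert function for the polynomial ring in 6 variables is:
h(d) = C(d+n-1, n-1)
h(6) = C(6+6-1, 6-1) = C(11, 5)
= 11! / (5! * 6!)
= 462

462


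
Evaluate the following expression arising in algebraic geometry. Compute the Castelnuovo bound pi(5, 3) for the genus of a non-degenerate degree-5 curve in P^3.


Castelnuovo's bound: write d - 1 = m(r-1) + epsilon with 0 <= epsilon < r-1.
d - 1 = 5 - 1 = 4
r - 1 = 3 - 1 = 2
4 = 2*2 + 0, so m = 2, epsilon = 0
pi(d, r) = m(m-1)(r-1)/2 + m*epsilon
= 2*1*2/2 + 2*0
= 4/2 + 0
= 2 + 0 = 2

2


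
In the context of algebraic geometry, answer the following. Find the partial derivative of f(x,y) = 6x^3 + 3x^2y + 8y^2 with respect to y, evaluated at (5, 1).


df/dy = 3*x^2 + 2*8*y^1
At (5,1): 3*5^2 + 2*8*1^1
= 75 + 16
= 91

91


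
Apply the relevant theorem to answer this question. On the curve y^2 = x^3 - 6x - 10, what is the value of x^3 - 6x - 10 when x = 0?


Compute x^3 - 6x - 10 at x = 0:
x^3 = 0^3 = 0
(-6)*x = (-6)*0 = 0
Sum: 0 + 0 - 10 = -10

-10


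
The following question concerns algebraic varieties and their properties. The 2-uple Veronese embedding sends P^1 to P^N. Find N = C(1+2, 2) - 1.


The Veronese embedding v_d: P^n -> P^N maps each point to all
degree-d monomials in n+1 homogeneous coordinates.
N = C(n+d, d) - 1
N = C(1+2, 2) - 1
N = C(3, 2) - 1
C(3, 2) = 3
N = 3 - 1 = 2

2


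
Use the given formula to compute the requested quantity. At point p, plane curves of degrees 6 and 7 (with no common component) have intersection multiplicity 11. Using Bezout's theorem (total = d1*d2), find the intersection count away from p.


By Bezout's theorem, the total intersection number is d1 * d2.
Total = 6 * 7 = 42
Intersection multiplicity at p = 11
Remaining intersections = 42 - 11 = 31

31


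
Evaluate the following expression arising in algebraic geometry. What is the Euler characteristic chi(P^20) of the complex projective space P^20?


The complex projective space P^20 has one cell in each even real dimension 0, 2, ..., 40.
The cohomology groups are H^{2k}(P^20) = Z for k = 0,...,20, and 0 otherwise.
Euler characteristic = sum of Betti numbers = 1 per even-dimensional cohomology group.
chi(P^20) = 20 + 1 = 21

21


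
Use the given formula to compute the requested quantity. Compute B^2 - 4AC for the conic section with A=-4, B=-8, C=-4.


The discriminant of a conic Ax^2 + Bxy + Cy^2 + ... = 0 is B^2 - 4AC.
B^2 = (-8)^2 = 64
4AC = 4*(-4)*(-4) = 64
Discriminant = 64 - 64 = 0

0


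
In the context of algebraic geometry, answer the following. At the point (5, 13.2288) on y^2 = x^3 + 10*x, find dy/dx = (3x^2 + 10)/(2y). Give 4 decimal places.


Using implicit differentiation of y^2 = x^3 + 10*x:
2y * dy/dx = 3x^2 + 10
dy/dx = (3x^2 + 10)/(2y)
Numerator: 3*5^2 + 10 = 85
Denominator: 2*13.2288 = 26.4576
dy/dx = 85/26.4576 = 3.2127

3.2127


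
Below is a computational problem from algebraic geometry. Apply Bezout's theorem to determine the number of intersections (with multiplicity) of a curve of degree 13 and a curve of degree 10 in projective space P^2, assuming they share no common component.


Bezout's theorem states the intersection count equals the product of degrees.
Intersection count = 13 * 10 = 130

130


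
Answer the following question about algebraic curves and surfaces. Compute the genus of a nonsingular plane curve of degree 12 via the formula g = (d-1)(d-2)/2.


Using the genus formula for smooth plane curves:
g = (d-1)(d-2)/2
g = (12-1)(12-2)/2
g = 11*10/2
g = 110/2 = 55

55


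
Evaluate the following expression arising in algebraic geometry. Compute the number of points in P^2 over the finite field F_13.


P^2(F_13) has (q^(n+1) - 1)/(q - 1) points.
= 13^2 + 13^1 + 13^0
= 169 + 13 + 1
= 183

183


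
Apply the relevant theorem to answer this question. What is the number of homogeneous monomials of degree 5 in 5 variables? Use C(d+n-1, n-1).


The number of degree-5 monomials in 5 variables is C(d+n-1, n-1).
= C(5+5-1, 5-1) = C(9, 4)
= 126

126


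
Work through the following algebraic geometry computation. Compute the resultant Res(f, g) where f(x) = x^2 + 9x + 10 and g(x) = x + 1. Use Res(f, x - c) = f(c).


For Res(f, x - c), we evaluate f at x = c.
f(-1) = (-1)^2 + 9*(-1) + 10
= 1 - 9 + 10
= -8 + 10 = 2
Res(f, g) = 2

2


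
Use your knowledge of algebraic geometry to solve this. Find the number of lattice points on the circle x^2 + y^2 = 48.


Systematically check integer values of x where x^2 <= 48.
For each valid x, check if 48 - x^2 is a perfect square.
Total integer solutions found: 0

0


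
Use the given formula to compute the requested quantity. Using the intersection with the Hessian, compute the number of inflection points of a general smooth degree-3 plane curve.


For a general smooth plane curve C of degree d, the inflection points are
the intersection of C with its Hessian curve, which has degree 3(d-2).
By Bezout, the total intersection number is d * 3(d-2) = 3 * 3 = 9.
For a general curve every flex is ordinary, so each contributes
multiplicity 1 to C·Hess(C), and the number of distinct inflection
points is 3d(d-2).
Inflection points = 3*3*(3-2) = 3*3*1 = 9

9


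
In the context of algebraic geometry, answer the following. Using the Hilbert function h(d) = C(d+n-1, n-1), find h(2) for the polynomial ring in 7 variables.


The Hilbert function for the polynomial ring in 7 variables is:
h(d) = C(d+n-1, n-1)
h(2) = C(2+7-1, 7-1) = C(8, 6)
= 8! / (6! * 2!)
= 28

28


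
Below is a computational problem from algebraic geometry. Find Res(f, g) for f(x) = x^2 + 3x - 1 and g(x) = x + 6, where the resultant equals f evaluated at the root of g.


For Res(f, x - c), we evaluate f at x = c.
f(-6) = (-6)^2 + 3*(-6) - 1
= 36 - 18 - 1
= 18 - 1 = 17
Res(f, g) = 17

17


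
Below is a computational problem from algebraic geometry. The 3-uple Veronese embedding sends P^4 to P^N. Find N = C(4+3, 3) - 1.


The Veronese embedding v_d: P^n -> P^N maps each point to all
degree-d monomials in n+1 homogeneous coordinates.
N = C(n+d, d) - 1
N = C(4+3, 3) - 1
N = C(7, 3) - 1
C(7, 3) = 35
N = 35 - 1 = 34

34


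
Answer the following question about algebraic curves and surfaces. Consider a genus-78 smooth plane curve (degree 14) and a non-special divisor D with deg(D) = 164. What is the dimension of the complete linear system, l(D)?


First, compute the genus of a smooth plane curve of degree 14:
g = (d-1)(d-2)/2 = (14-1)(14-2)/2 = 78
For a non-special divisor D (i.e., h^1(D) = 0), Riemann-Roch gives:
l(D) = deg(D) - g + 1
Since deg(D) = 164 >= 2g - 1 = 155, D is non-special.
l(D) = 164 - 78 + 1 = 87

87


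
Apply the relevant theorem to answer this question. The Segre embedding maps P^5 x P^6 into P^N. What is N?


The Segre embedding maps P^m x P^n into P^N via
all products of coordinates from each factor.
N = (m+1)(n+1) - 1
N = (5+1)(6+1) - 1
N = 6*7 - 1
N = 42 - 1 = 41

41


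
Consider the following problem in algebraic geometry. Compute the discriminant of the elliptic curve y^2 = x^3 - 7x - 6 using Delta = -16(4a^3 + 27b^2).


Compute each component:
4a^3 = 4*(-7)^3 = 4*(-343) = -1372
27b^2 = 27*(-6)^2 = 27*36 = 972
4a^3 + 27b^2 = -1372 + 972 = -400
Delta = -16*(-400) = 6400

6400


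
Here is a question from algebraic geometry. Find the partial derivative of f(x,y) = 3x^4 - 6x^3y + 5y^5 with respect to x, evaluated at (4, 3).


df/dx = 4*3*x^3 + 3*(-6)*x^2*y
At (4,3): 4*3*4^3 + 3*(-6)*4^2*3
= 768 - 864
= -96

-96


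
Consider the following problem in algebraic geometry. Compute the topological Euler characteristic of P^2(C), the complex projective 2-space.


The complex projective space P^2 has one cell in each even real dimension 0, 2, ..., 4.
The cohomology groups are H^{2k}(P^2) = Z for k = 0,...,2, and 0 otherwise.
Euler characteristic = sum of Betti numbers = 1 per even-dimensional cohomology group.
chi(P^2) = 2 + 1 = 3

3


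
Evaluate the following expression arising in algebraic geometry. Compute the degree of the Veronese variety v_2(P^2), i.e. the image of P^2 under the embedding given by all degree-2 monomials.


The Veronese variety v_2(P^2) has degree d^r.
d^r = 2^2 = 4

4


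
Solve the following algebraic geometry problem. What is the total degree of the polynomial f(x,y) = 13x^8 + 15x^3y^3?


Examine each term for its total degree (sum of exponents).
  Term '13x^8' has total degree 8+0 = 8.
  Term '15x^3y^3' has total degree 3+3 = 6.
The maximum total degree among all terms is 8.

8


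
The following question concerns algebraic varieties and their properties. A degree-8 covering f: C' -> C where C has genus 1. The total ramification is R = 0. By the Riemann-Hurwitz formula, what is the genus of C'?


Riemann-Hurwitz formula: 2g' - 2 = d(2g - 2) + R
Given: d = 8, g = 1, R = 0
2g' - 2 = 8*(2*1 - 2) + 0
2g' - 2 = 8*0 + 0
2g' - 2 = 0 + 0 = 0
2g' = 2
g' = 1

1


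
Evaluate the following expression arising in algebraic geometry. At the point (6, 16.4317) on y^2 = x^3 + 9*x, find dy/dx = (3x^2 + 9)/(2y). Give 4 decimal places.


Using implicit differentiation of y^2 = x^3 + 9*x:
2y * dy/dx = 3x^2 + 9
dy/dx = (3x^2 + 9)/(2y)
Numerator: 3*6^2 + 9 = 117
Denominator: 2*16.4317 = 32.8634
dy/dx = 117/32.8634 = 3.5602

3.5602


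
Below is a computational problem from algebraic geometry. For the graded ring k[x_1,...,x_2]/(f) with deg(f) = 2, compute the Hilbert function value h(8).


For R = k[x_1,...,x_n]/(f) with f homogeneous of degree e:
The Hilbert series is (1 - t^e)/(1 - t)^n.
So h(d) = C(d+n-1, n-1) - C(d-e+n-1, n-1) for d >= e.
With n=2, e=2, d=8:
C(8+2-1, 2-1) = C(9, 1) = 9
C(8-2+2-1, 2-1) = C(7, 1) = 7
h(8) = 9 - 7 = 2

2


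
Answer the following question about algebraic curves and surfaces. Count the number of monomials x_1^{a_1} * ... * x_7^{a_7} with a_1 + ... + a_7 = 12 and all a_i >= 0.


The number of degree-12 monomials in 7 variables is C(d+n-1, n-1).
= C(12+7-1, 7-1) = C(18, 6)
= 18564

18564


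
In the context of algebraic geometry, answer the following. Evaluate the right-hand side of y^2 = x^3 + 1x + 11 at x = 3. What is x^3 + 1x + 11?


Compute x^3 + 1x + 11 at x = 3:
x^3 = 3^3 = 27
1*x = 1*3 = 3
Sum: 27 + 3 + 11 = 41

41


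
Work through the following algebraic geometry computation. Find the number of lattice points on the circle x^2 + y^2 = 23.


Systematically check integer values of x where x^2 <= 23.
For each valid x, check if 23 - x^2 is a perfect square.
Total integer solutions found: 0

0


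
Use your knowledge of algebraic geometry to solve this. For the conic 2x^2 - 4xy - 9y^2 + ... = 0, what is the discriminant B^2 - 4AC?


The discriminant of a conic Ax^2 + Bxy + Cy^2 + ... = 0 is B^2 - 4AC.
B^2 = (-4)^2 = 16
4AC = 4*2*(-9) = -72
Discriminant = 16 + 72 = 88

88


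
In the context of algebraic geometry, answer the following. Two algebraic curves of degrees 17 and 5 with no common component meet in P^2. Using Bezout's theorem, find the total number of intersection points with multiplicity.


Bezout's theorem states the intersection count equals the product of degrees.
Intersection count = 17 * 5 = 85

85


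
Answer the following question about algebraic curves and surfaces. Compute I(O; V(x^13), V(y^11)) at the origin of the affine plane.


The intersection multiplicity of V(x^a) and V(y^b) at the origin is:
I(O; V(x^13), V(y^11)) = dim_k(k[x,y]/(x^13, y^11))
A basis for k[x,y]/(x^13, y^11) is the set of monomials x^i * y^j
where 0 <= i < 13 and 0 <= j < 11.
The number of such monomials is 13 * 11 = 143

143


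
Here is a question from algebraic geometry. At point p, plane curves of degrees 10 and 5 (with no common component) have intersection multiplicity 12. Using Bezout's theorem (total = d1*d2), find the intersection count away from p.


By Bezout's theorem, the total intersection number is d1 * d2.
Total = 10 * 5 = 50
Intersection multiplicity at p = 12
Remaining intersections = 50 - 12 = 38

38


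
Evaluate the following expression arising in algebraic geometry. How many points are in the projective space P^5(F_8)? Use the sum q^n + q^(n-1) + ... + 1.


P^5(F_8) has (q^(n+1) - 1)/(q - 1) points.
= 8^5 + 8^4 + 8^3 + 8^2 + 8^1 + 8^0
= 32768 + 4096 + 512 + 64 + 8 + 1
= 37449

37449


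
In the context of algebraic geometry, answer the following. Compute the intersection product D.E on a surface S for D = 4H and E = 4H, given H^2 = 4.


Using bilinearity of the intersection pairing on a surface S:
(aH).(bH) = ab * (H.H)
We have H^2 = 4.
D.E = (4H).(4H) = 4*4*4
= 16*4
= 64

64


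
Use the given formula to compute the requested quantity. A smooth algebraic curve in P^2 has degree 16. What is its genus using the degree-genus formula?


Using the genus formula for smooth plane curves:
g = (d-1)(d-2)/2
g = (16-1)(16-2)/2
g = 15*14/2
g = 210/2 = 105

105


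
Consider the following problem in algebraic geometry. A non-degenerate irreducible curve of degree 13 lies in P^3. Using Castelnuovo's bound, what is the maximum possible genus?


Castelnuovo's bound: write d - 1 = m(r-1) + epsilon with 0 <= epsilon < r-1.
d - 1 = 13 - 1 = 12
r - 1 = 3 - 1 = 2
12 = 6*2 + 0, so m = 6, epsilon = 0
pi(d, r) = m(m-1)(r-1)/2 + m*epsilon
= 6*5*2/2 + 6*0
= 60/2 + 0
= 30 + 0 = 30

30


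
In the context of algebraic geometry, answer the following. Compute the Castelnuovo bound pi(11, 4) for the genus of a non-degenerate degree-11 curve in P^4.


Castelnuovo's bound: write d - 1 = m(r-1) + epsilon with 0 <= epsilon < r-1.
d - 1 = 11 - 1 = 10
r - 1 = 4 - 1 = 3
10 = 3*3 + 1, so m = 3, epsilon = 1
pi(d, r) = m(m-1)(r-1)/2 + m*epsilon
= 3*2*3/2 + 3*1
= 18/2 + 3
= 9 + 3 = 12

12


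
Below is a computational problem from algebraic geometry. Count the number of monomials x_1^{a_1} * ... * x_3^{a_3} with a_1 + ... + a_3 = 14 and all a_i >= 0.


The number of degree-14 monomials in 3 variables is C(d+n-1, n-1).
= C(14+3-1, 3-1) = C(16, 2)
= 120

120


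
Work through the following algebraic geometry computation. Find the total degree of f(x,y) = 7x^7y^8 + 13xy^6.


Examine each term for its total degree (sum of exponents).
  Term '7x^7y^8' has total degree 7+8 = 15.
  Term '13xy^6' has total degree 1+6 = 7.
The maximum total degree among all terms is 15.

15


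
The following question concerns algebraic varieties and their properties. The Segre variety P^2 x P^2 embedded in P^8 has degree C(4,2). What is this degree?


The degree of the Segre variety P^2 x P^2 is C(m+n, m).
= C(4, 2)
= 6

6


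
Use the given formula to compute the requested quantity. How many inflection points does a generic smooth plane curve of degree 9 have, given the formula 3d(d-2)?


For a general smooth plane curve C of degree d, the inflection points are
the intersection of C with its Hessian curve, which has degree 3(d-2).
By Bezout, the total intersection number is d * 3(d-2) = 9 * 21 = 189.
For a general curve every flex is ordinary, so each contributes
multiplicity 1 to C·Hess(C), and the number of distinct inflection
points is 3d(d-2).
Inflection points = 3*9*(9-2) = 3*9*7 = 189

189


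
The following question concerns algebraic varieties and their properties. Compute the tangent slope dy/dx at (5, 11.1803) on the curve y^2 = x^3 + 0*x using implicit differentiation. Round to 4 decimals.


Using implicit differentiation of y^2 = x^3 + 0*x:
2y * dy/dx = 3x^2 + 0
dy/dx = (3x^2 + 0)/(2y)
Numerator: 3*5^2 + 0 = 75
Denominator: 2*11.1803 = 22.3606
dy/dx = 75/22.3606 = 3.3541

3.3541


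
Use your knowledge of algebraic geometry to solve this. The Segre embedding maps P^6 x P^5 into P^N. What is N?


The Segre embedding maps P^m x P^n into P^N via
all products of coordinates from each factor.
N = (m+1)(n+1) - 1
N = (6+1)(5+1) - 1
N = 7*6 - 1
N = 42 - 1 = 41

41


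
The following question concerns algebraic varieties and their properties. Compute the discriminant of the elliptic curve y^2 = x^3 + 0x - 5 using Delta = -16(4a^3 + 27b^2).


Compute each component:
4a^3 = 4*0^3 = 4*0 = 0
27b^2 = 27*(-5)^2 = 27*25 = 675
4a^3 + 27b^2 = 0 + 675 = 675
Delta = -16*675 = -10800

-10800


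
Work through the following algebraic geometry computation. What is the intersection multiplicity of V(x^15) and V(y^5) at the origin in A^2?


The intersection multiplicity of V(x^a) and V(y^b) at the origin is:
I(O; V(x^15), V(y^5)) = dim_k(k[x,y]/(x^15, y^5))
A basis for k[x,y]/(x^15, y^5) is the set of monomials x^i * y^j
where 0 <= i < 15 and 0 <= j < 5.
The number of such monomials is 15 * 5 = 75

75


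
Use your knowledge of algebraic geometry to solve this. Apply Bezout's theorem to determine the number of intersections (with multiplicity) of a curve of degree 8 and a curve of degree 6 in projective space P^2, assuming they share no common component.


Bezout's theorem states the intersection count equals the product of degrees.
Intersection count = 8 * 6 = 48

48


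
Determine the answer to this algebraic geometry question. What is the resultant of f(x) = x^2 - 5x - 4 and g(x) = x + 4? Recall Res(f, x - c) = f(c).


For Res(f, x - c), we evaluate f at x = c.
f(-4) = (-4)^2 - 5*(-4) - 4
= 16 + 20 - 4
= 36 - 4 = 32
Res(f, g) = 32

32


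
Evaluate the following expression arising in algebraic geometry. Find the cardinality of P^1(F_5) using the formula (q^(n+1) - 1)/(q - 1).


P^1(F_5) has (q^(n+1) - 1)/(q - 1) points.
= 5^1 + 5^0
= 5 + 1
= 6

6


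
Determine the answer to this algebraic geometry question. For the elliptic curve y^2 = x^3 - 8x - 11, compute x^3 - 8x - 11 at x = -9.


Compute x^3 - 8x - 11 at x = -9:
x^3 = (-9)^3 = -729
(-8)*x = (-8)*(-9) = 72
Sum: -729 + 72 - 11 = -668

-668


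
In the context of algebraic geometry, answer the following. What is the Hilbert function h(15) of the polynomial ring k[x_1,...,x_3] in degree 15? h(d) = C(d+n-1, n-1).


The Hilbert function for the polynomial ring in 3 variables is:
h(d) = C(d+n-1, n-1)
h(15) = C(15+3-1, 3-1) = C(17, 2)
= 17! / (2! * 15!)
= 136

136


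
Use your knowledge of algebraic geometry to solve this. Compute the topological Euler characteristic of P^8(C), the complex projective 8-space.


The complex projective space P^8 has one cell in each even real dimension 0, 2, ..., 16.
The cohomology groups are H^{2k}(P^8) = Z for k = 0,...,8, and 0 otherwise.
Euler characteristic = sum of Betti numbers = 1 per even-dimensional cohomology group.
chi(P^8) = 8 + 1 = 9

9


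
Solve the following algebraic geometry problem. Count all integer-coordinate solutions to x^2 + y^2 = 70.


Systematically check integer values of x where x^2 <= 70.
For each valid x, check if 70 - x^2 is a perfect square.
Total integer solutions found: 0

0


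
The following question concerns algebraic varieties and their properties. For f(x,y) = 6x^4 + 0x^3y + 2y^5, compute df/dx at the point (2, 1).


df/dx = 4*6*x^3 + 3*0*x^2*y
At (2,1): 4*6*2^3 + 3*0*2^2*1
= 192 + 0
= 192

192


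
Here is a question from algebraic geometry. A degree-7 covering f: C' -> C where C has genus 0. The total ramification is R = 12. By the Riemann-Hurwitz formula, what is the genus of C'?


Riemann-Hurwitz formula: 2g' - 2 = d(2g - 2) + R
Given: d = 7, g = 0, R = 12
2g' - 2 = 7*(2*0 - 2) + 12
2g' - 2 = 7*(-2) + 12
2g' - 2 = -14 + 12 = -2
2g' = 0
g' = 0

0


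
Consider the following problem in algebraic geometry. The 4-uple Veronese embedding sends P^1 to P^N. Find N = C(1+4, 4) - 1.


The Veronese embedding v_d: P^n -> P^N maps each point to all
degree-d monomials in n+1 homogeneous coordinates.
N = C(n+d, d) - 1
N = C(1+4, 4) - 1
N = C(5, 4) - 1
C(5, 4) = 5
N = 5 - 1 = 4

4


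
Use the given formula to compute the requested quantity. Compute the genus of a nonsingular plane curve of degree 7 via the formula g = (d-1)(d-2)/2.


Using the genus formula for smooth plane curves:
g = (d-1)(d-2)/2
g = (7-1)(7-2)/2
g = 6*5/2
g = 30/2 = 15

15


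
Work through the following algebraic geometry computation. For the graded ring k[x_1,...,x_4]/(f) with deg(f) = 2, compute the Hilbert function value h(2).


For R = k[x_1,...,x_n]/(f) with f homogeneous of degree e:
The Hilbert series is (1 - t^e)/(1 - t)^n.
So h(d) = C(d+n-1, n-1) - C(d-e+n-1, n-1) for d >= e.
With n=4, e=2, d=2:
C(2+4-1, 4-1) = C(5, 3) = 10
C(2-2+4-1, 4-1) = C(3, 3) = 1
h(2) = 10 - 1 = 9

9


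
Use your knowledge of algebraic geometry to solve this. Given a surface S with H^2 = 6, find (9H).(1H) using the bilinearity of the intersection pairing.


Using bilinearity of the intersection pairing on a surface S:
(aH).(bH) = ab * (H.H)
We have H^2 = 6.
D.E = (9H).(1H) = 9*1*6
= 9*6
= 54

54


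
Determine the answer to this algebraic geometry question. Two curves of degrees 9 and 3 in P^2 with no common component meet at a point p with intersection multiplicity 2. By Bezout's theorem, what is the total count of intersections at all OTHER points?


By Bezout's theorem, the total intersection number is d1 * d2.
Total = 9 * 3 = 27
Intersection multiplicity at p = 2
Remaining intersections = 27 - 2 = 25

25


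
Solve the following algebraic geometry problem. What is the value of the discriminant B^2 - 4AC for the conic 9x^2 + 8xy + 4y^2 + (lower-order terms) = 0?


The discriminant of a conic Ax^2 + Bxy + Cy^2 + ... = 0 is B^2 - 4AC.
B^2 = 8^2 = 64
4AC = 4*9*4 = 144
Discriminant = 64 - 144 = -80

-80


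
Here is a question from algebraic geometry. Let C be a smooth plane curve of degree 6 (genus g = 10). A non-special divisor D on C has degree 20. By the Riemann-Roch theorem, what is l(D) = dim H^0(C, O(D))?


First, compute the genus of a smooth plane curve of degree 6:
g = (d-1)(d-2)/2 = (6-1)(6-2)/2 = 10
For a non-special divisor D (i.e., h^1(D) = 0), Riemann-Roch gives:
l(D) = deg(D) - g + 1
Since deg(D) = 20 >= 2g - 1 = 19, D is non-special.
l(D) = 20 - 10 + 1 = 11

11


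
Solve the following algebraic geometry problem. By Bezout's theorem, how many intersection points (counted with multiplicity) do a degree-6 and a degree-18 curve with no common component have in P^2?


Bezout's theorem states the intersection count equals the product of degrees.
Intersection count = 6 * 18 = 108

108


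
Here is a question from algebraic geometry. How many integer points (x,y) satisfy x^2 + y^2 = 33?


Systematically check integer values of x where x^2 <= 33.
For each valid x, check if 33 - x^2 is a perfect square.
Total integer solutions found: 0

0


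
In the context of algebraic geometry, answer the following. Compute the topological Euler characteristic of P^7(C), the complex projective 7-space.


The complex projective space P^7 has one cell in each even real dimension 0, 2, ..., 14.
The cohomology groups are H^{2k}(P^7) = Z for k = 0,...,7, and 0 otherwise.
Euler characteristic = sum of Betti numbers = 1 per even-dimensional cohomology group.
chi(P^7) = 7 + 1 = 8

8


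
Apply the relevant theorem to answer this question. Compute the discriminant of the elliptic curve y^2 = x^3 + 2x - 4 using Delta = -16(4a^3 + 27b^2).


Compute each component:
4a^3 = 4*2^3 = 4*8 = 32
27b^2 = 27*(-4)^2 = 27*16 = 432
4a^3 + 27b^2 = 32 + 432 = 464
Delta = -16*464 = -7424

-7424


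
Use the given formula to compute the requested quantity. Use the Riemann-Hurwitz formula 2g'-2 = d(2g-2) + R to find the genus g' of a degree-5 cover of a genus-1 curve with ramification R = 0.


Riemann-Hurwitz formula: 2g' - 2 = d(2g - 2) + R
Given: d = 5, g = 1, R = 0
2g' - 2 = 5*(2*1 - 2) + 0
2g' - 2 = 5*0 + 0
2g' - 2 = 0 + 0 = 0
2g' = 2
g' = 1

1


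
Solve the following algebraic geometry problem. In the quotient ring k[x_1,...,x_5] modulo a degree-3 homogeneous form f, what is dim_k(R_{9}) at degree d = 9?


For R = k[x_1,...,x_n]/(f) with f homogeneous of degree e:
The Hilbert series is (1 - t^e)/(1 - t)^n.
So h(d) = C(d+n-1, n-1) - C(d-e+n-1, n-1) for d >= e.
With n=5, e=3, d=9:
C(9+5-1, 5-1) = C(13, 4) = 715
C(9-3+5-1, 5-1) = C(10, 4) = 210
h(9) = 715 - 210 = 505

505
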